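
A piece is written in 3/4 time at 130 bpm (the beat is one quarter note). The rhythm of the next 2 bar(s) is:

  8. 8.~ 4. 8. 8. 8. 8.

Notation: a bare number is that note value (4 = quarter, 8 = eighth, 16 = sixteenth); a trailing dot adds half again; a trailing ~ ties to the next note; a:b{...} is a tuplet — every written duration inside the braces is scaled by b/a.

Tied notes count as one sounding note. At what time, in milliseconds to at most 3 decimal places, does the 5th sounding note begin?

1. 0.0ms @ 0 + 346.154ms (3/4)
2. 346.154ms @ 3/4 + 1038.462ms (9/4)
3. 1384.615ms @ 3 + 346.154ms (3/4)
4. 1730.769ms @ 15/4 + 346.154ms (3/4)
5. 2076.923ms @ 9/2 + 346.154ms (3/4)
6. 2423.077ms @ 21/4 + 346.154ms (3/4)

note 5 onset = 9/2b = 2076.923ms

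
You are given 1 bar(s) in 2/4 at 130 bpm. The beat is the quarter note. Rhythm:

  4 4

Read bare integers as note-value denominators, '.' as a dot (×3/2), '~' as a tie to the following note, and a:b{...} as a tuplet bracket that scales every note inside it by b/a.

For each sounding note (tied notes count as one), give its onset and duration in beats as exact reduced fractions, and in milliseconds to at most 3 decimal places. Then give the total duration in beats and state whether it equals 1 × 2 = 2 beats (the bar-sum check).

1) 0.0ms=0b +461.538ms=1b
2) 461.538ms=1b +461.538ms=1b
Σ=2b of 2 (130bpm 2/4) — PASS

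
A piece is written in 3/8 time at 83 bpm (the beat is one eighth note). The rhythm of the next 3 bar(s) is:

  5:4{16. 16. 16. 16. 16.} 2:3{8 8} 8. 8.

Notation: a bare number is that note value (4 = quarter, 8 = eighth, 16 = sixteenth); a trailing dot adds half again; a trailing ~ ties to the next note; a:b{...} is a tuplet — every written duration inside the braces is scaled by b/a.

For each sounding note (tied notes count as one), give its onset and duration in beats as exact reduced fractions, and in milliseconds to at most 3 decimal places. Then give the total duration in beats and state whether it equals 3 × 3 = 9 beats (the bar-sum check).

1) 0.0ms=0b +433.735ms=3/5b
2) 433.735ms=3/5b +433.735ms=3/5b
3) 867.47ms=6/5b +433.735ms=3/5b
4) 1301.205ms=9/5b +433.735ms=3/5b
5) 1734.94ms=12/5b +433.735ms=3/5b
6) 2168.675ms=3b +1084.337ms=3/2b
7) 3253.012ms=9/2b +1084.337ms=3/2b
8) 4337.349ms=6b +1084.337ms=3/2b
9) 5421.687ms=15/2b +1084.337ms=3/2b
Σ=9b of 9 (83bpm 3/8) — PASS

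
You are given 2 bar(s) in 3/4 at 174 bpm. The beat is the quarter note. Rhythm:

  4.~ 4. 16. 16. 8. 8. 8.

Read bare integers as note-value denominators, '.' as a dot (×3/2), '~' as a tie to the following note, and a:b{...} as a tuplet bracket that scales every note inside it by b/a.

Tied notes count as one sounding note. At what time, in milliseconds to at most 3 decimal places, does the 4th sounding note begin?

note 4 onset = 15/4b = 1293.103ms

1. 0.0ms @ 0 + 1034.483ms (3)
2. 1034.483ms @ 3 + 129.31ms (3/8)
3. 1163.793ms @ 27/8 + 129.31ms (3/8)
4. 1293.103ms @ 15/4 + 258.621ms (3/4)
5. 1551.724ms @ 9/2 + 258.621ms (3/4)
6. 1810.345ms @ 21/4 + 258.621ms (3/4)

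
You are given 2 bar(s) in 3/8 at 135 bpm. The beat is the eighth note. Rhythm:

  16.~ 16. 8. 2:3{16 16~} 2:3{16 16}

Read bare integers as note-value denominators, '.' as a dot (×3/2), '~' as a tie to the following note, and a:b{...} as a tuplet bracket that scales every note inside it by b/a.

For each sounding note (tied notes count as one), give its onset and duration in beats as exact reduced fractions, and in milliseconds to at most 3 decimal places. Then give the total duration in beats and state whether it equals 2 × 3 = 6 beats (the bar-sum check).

1) 0.0ms=0b +666.667ms=3/2b
2) 666.667ms=3/2b +666.667ms=3/2b
3) 1333.333ms=3b +333.333ms=3/4b
4) 1666.667ms=15/4b +666.667ms=3/2b
5) 2333.333ms=21/4b +333.333ms=3/4b
Σ=6b of 6 (135bpm 3/8) — PASS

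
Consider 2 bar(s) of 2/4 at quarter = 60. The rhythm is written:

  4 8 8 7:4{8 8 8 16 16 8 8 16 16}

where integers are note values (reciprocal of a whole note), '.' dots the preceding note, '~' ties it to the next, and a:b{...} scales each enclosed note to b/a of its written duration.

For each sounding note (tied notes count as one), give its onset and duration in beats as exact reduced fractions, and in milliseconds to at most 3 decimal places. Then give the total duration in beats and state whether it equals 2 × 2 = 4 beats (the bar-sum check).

1) 0.0ms=0b +1000.0ms=1b
2) 1000.0ms=1b +500.0ms=1/2b
3) 1500.0ms=3/2b +500.0ms=1/2b
4) 2000.0ms=2b +285.714ms=2/7b
5) 2285.714ms=16/7b +285.714ms=2/7b
6) 2571.429ms=18/7b +285.714ms=2/7b
7) 2857.143ms=20/7b +142.857ms=1/7b
8) 3000.0ms=3b +142.857ms=1/7b
9) 3142.857ms=22/7b +285.714ms=2/7b
10) 3428.571ms=24/7b +285.714ms=2/7b
11) 3714.286ms=26/7b +142.857ms=1/7b
12) 3857.143ms=27/7b +142.857ms=1/7b
Σ=4b of 4 (60bpm 2/4) — PASS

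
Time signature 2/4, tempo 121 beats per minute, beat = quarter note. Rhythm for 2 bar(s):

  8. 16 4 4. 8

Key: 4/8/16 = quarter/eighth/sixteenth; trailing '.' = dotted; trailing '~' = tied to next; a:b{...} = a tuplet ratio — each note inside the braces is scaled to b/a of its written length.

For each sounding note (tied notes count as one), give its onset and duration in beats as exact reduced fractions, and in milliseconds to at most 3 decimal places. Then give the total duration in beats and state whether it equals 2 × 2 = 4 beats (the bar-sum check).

1) 0.0ms=0b +371.901ms=3/4b
2) 371.901ms=3/4b +123.967ms=1/4b
3) 495.868ms=1b +495.868ms=1b
4) 991.736ms=2b +743.802ms=3/2b
5) 1735.537ms=7/2b +247.934ms=1/2b
Σ=4b of 4 (121bpm 2/4) — PASS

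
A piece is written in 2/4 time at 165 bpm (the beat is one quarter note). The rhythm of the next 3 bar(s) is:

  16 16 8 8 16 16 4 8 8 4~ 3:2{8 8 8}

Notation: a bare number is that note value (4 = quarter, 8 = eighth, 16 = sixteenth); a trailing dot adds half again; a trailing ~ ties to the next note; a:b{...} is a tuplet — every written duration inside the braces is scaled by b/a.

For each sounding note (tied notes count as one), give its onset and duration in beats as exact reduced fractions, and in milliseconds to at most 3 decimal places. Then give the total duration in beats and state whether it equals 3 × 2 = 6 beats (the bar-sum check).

1) 0.0ms=0b +90.909ms=1/4b
2) 90.909ms=1/4b +90.909ms=1/4b
3) 181.818ms=1/2b +181.818ms=1/2b
4) 363.636ms=1b +181.818ms=1/2b
5) 545.455ms=3/2b +90.909ms=1/4b
6) 636.364ms=7/4b +90.909ms=1/4b
7) 727.273ms=2b +363.636ms=1b
8) 1090.909ms=3b +181.818ms=1/2b
9) 1272.727ms=7/2b +181.818ms=1/2b
10) 1454.545ms=4b +484.848ms=4/3b
11) 1939.394ms=16/3b +121.212ms=1/3b
12) 2060.606ms=17/3b +121.212ms=1/3b
Σ=6b of 6 (165bpm 2/4) — PASS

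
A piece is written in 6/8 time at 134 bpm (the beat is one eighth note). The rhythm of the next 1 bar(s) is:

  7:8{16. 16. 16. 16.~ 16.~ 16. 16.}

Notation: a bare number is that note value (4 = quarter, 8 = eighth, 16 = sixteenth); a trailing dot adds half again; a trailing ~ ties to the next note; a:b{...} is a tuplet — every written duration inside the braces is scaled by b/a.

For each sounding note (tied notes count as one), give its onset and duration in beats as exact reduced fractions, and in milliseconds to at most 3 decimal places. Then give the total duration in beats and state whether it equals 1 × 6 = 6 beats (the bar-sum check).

1) 0.0ms=0b +383.795ms=6/7b
2) 383.795ms=6/7b +383.795ms=6/7b
3) 767.591ms=12/7b +383.795ms=6/7b
4) 1151.386ms=18/7b +1151.386ms=18/7b
5) 2302.772ms=36/7b +383.795ms=6/7b
Σ=6b of 6 (134bpm 6/8) — PASS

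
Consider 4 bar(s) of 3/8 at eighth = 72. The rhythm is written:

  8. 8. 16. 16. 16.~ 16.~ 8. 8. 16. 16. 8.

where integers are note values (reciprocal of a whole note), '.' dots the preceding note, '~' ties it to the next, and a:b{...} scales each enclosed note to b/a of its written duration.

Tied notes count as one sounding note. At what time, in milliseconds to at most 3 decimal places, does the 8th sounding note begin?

1. 0.0ms @ 0 + 1250.0ms (3/2)
2. 1250.0ms @ 3/2 + 1250.0ms (3/2)
3. 2500.0ms @ 3 + 625.0ms (3/4)
4. 3125.0ms @ 15/4 + 625.0ms (3/4)
5. 3750.0ms @ 9/2 + 2500.0ms (3)
6. 6250.0ms @ 15/2 + 1250.0ms (3/2)
7. 7500.0ms @ 9 + 625.0ms (3/4)
8. 8125.0ms @ 39/4 + 625.0ms (3/4)
9. 8750.0ms @ 21/2 + 1250.0ms (3/2)

note 8 onset = 39/4b = 8125.0ms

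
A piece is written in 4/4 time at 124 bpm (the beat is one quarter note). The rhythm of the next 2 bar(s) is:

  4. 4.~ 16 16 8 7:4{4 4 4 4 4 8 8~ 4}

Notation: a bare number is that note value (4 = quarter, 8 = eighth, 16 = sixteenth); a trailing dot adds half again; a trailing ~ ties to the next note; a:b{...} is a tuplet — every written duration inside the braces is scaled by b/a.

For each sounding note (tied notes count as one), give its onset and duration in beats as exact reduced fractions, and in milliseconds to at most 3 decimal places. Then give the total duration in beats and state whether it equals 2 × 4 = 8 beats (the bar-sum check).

1) 0.0ms=0b +725.806ms=3/2b
2) 725.806ms=3/2b +846.774ms=7/4b
3) 1572.581ms=13/4b +120.968ms=1/4b
4) 1693.548ms=7/2b +241.935ms=1/2b
5) 1935.484ms=4b +276.498ms=4/7b
6) 2211.982ms=32/7b +276.498ms=4/7b
7) 2488.479ms=36/7b +276.498ms=4/7b
8) 2764.977ms=40/7b +276.498ms=4/7b
9) 3041.475ms=44/7b +276.498ms=4/7b
10) 3317.972ms=48/7b +138.249ms=2/7b
11) 3456.221ms=50/7b +414.747ms=6/7b
Σ=8b of 8 (124bpm 4/4) — PASS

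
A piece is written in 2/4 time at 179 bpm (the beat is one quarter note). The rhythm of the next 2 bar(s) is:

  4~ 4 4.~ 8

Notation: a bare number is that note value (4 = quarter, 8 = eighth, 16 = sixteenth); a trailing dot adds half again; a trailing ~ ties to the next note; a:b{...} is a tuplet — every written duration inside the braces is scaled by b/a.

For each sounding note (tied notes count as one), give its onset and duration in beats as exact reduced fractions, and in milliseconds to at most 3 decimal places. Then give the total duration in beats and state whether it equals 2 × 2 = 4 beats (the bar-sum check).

1) 0.0ms=0b +670.391ms=2b
2) 670.391ms=2b +670.391ms=2b
Σ=4b of 4 (179bpm 2/4) — PASS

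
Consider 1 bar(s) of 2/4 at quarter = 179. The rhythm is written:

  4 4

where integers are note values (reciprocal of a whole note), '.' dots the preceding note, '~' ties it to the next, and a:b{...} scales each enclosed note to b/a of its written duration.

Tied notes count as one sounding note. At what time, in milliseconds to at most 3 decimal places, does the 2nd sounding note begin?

note 2 onset = 1b = 335.196ms

1. 0.0ms @ 0 + 335.196ms (1)
2. 335.196ms @ 1 + 335.196ms (1)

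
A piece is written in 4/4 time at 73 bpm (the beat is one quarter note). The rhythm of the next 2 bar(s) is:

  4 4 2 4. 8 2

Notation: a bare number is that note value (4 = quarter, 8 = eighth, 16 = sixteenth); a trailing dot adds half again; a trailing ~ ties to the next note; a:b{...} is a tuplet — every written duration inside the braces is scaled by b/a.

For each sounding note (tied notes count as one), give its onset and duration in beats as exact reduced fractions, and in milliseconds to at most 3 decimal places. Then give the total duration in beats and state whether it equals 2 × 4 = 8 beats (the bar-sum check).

1) 0.0ms=0b +821.918ms=1b
2) 821.918ms=1b +821.918ms=1b
3) 1643.836ms=2b +1643.836ms=2b
4) 3287.671ms=4b +1232.877ms=3/2b
5) 4520.548ms=11/2b +410.959ms=1/2b
6) 4931.507ms=6b +1643.836ms=2b
Σ=8b of 8 (73bpm 4/4) — PASS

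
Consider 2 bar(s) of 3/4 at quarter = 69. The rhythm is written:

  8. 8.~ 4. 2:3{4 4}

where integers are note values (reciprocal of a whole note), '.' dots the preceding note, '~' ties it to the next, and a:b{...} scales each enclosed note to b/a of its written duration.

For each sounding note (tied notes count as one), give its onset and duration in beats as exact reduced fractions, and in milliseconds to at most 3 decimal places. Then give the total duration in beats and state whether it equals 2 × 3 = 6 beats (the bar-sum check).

1) 0.0ms=0b +652.174ms=3/4b
2) 652.174ms=3/4b +1956.522ms=9/4b
3) 2608.696ms=3b +1304.348ms=3/2b
4) 3913.043ms=9/2b +1304.348ms=3/2b
Σ=6b of 6 (69bpm 3/4) — PASS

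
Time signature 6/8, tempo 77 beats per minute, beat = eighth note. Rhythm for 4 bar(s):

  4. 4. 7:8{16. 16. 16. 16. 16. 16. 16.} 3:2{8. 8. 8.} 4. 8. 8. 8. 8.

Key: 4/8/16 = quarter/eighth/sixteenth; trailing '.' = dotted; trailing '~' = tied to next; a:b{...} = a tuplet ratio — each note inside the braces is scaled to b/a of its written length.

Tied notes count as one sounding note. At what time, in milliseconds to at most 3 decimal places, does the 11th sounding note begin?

1. 0.0ms @ 0 + 2337.662ms (3)
2. 2337.662ms @ 3 + 2337.662ms (3)
3. 4675.325ms @ 6 + 667.904ms (6/7)
4. 5343.228ms @ 48/7 + 667.904ms (6/7)
5. 6011.132ms @ 54/7 + 667.904ms (6/7)
6. 6679.035ms @ 60/7 + 667.904ms (6/7)
7. 7346.939ms @ 66/7 + 667.904ms (6/7)
8. 8014.842ms @ 72/7 + 667.904ms (6/7)
9. 8682.746ms @ 78/7 + 667.904ms (6/7)
10. 9350.649ms @ 12 + 779.221ms (1)
11. 10129.87ms @ 13 + 779.221ms (1)
12. 10909.091ms @ 14 + 779.221ms (1)
13. 11688.312ms @ 15 + 2337.662ms (3)
14. 14025.974ms @ 18 + 1168.831ms (3/2)
15. 15194.805ms @ 39/2 + 1168.831ms (3/2)
16. 16363.636ms @ 21 + 1168.831ms (3/2)
17. 17532.468ms @ 45/2 + 1168.831ms (3/2)

note 11 onset = 13b = 10129.87ms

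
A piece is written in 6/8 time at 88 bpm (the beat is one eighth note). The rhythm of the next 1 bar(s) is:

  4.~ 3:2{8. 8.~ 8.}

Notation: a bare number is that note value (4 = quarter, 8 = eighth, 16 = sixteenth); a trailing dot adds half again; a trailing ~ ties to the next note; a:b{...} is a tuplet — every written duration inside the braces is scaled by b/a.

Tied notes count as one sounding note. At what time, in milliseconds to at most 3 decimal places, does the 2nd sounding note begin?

note 2 onset = 4b = 2727.273ms

1. 0.0ms @ 0 + 2727.273ms (4)
2. 2727.273ms @ 4 + 1363.636ms (2)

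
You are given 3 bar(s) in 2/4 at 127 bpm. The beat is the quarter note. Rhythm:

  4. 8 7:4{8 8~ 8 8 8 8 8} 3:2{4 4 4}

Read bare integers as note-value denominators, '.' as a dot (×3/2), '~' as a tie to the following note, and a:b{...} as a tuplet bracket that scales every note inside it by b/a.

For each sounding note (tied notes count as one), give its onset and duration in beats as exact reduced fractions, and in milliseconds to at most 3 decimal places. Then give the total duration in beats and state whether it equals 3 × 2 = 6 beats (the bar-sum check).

1) 0.0ms=0b +708.661ms=3/2b
2) 708.661ms=3/2b +236.22ms=1/2b
3) 944.882ms=2b +134.983ms=2/7b
4) 1079.865ms=16/7b +269.966ms=4/7b
5) 1349.831ms=20/7b +134.983ms=2/7b
6) 1484.814ms=22/7b +134.983ms=2/7b
7) 1619.798ms=24/7b +134.983ms=2/7b
8) 1754.781ms=26/7b +134.983ms=2/7b
9) 1889.764ms=4b +314.961ms=2/3b
10) 2204.724ms=14/3b +314.961ms=2/3b
11) 2519.685ms=16/3b +314.961ms=2/3b
Σ=6b of 6 (127bpm 2/4) — PASS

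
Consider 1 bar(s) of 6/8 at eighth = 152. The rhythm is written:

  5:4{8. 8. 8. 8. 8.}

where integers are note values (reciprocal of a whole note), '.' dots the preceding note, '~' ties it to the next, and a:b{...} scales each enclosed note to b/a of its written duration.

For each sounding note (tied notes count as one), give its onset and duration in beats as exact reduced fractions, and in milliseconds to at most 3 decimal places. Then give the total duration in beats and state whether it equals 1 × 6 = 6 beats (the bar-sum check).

1) 0.0ms=0b +473.684ms=6/5b
2) 473.684ms=6/5b +473.684ms=6/5b
3) 947.368ms=12/5b +473.684ms=6/5b
4) 1421.053ms=18/5b +473.684ms=6/5b
5) 1894.737ms=24/5b +473.684ms=6/5b
Σ=6b of 6 (152bpm 6/8) — PASS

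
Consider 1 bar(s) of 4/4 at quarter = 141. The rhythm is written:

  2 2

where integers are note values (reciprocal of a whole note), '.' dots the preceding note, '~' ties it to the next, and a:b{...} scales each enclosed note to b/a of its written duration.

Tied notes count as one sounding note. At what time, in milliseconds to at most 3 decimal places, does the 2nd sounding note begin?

note 2 onset = 2b = 851.064ms

1. 0.0ms @ 0 + 851.064ms (2)
2. 851.064ms @ 2 + 851.064ms (2)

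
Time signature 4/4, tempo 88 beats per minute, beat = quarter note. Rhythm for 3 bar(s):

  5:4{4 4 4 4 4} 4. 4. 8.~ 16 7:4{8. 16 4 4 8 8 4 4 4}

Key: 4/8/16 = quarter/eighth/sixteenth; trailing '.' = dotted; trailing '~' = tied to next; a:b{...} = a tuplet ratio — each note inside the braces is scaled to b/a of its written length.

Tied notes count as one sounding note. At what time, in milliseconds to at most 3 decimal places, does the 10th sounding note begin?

note 10 onset = 59/7b = 5746.753ms

1. 0.0ms @ 0 + 545.455ms (4/5)
2. 545.455ms @ 4/5 + 545.455ms (4/5)
3. 1090.909ms @ 8/5 + 545.455ms (4/5)
4. 1636.364ms @ 12/5 + 545.455ms (4/5)
5. 2181.818ms @ 16/5 + 545.455ms (4/5)
6. 2727.273ms @ 4 + 1022.727ms (3/2)
7. 3750.0ms @ 11/2 + 1022.727ms (3/2)
8. 4772.727ms @ 7 + 681.818ms (1)
9. 5454.545ms @ 8 + 292.208ms (3/7)
10. 5746.753ms @ 59/7 + 97.403ms (1/7)
11. 5844.156ms @ 60/7 + 389.61ms (4/7)
12. 6233.766ms @ 64/7 + 389.61ms (4/7)
13. 6623.377ms @ 68/7 + 194.805ms (2/7)
14. 6818.182ms @ 10 + 194.805ms (2/7)
15. 7012.987ms @ 72/7 + 389.61ms (4/7)
16. 7402.597ms @ 76/7 + 389.61ms (4/7)
17. 7792.208ms @ 80/7 + 389.61ms (4/7)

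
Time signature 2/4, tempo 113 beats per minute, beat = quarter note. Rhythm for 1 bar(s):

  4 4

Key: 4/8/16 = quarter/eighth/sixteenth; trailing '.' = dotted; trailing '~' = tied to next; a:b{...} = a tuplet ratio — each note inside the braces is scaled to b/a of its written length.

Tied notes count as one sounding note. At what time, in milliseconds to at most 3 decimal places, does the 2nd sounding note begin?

1. 0.0ms @ 0 + 530.973ms (1)
2. 530.973ms @ 1 + 530.973ms (1)

note 2 onset = 1b = 530.973ms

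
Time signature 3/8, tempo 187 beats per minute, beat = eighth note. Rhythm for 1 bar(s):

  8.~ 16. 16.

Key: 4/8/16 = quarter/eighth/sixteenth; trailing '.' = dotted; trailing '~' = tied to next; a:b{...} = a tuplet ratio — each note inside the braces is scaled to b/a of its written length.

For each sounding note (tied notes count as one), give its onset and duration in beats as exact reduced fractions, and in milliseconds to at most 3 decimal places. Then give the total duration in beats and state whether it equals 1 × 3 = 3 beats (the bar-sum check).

1) 0.0ms=0b +721.925ms=9/4b
2) 721.925ms=9/4b +240.642ms=3/4b
Σ=3b of 3 (187bpm 3/8) — PASS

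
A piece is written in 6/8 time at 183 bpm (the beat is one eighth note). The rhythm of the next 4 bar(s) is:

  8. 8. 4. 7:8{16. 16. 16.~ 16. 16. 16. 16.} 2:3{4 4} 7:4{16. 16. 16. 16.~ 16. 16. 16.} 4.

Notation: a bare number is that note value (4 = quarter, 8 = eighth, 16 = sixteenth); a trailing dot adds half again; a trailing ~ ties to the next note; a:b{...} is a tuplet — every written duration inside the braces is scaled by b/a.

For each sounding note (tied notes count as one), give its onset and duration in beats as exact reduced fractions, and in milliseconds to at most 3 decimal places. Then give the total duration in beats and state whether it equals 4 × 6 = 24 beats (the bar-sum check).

1) 0.0ms=0b +491.803ms=3/2b
2) 491.803ms=3/2b +491.803ms=3/2b
3) 983.607ms=3b +983.607ms=3b
4) 1967.213ms=6b +281.03ms=6/7b
5) 2248.244ms=48/7b +281.03ms=6/7b
6) 2529.274ms=54/7b +562.061ms=12/7b
7) 3091.335ms=66/7b +281.03ms=6/7b
8) 3372.365ms=72/7b +281.03ms=6/7b
9) 3653.396ms=78/7b +281.03ms=6/7b
10) 3934.426ms=12b +983.607ms=3b
11) 4918.033ms=15b +983.607ms=3b
12) 5901.639ms=18b +140.515ms=3/7b
13) 6042.155ms=129/7b +140.515ms=3/7b
14) 6182.67ms=132/7b +140.515ms=3/7b
15) 6323.185ms=135/7b +281.03ms=6/7b
16) 6604.215ms=141/7b +140.515ms=3/7b
17) 6744.731ms=144/7b +140.515ms=3/7b
18) 6885.246ms=21b +983.607ms=3b
Σ=24b of 24 (183bpm 6/8) — PASS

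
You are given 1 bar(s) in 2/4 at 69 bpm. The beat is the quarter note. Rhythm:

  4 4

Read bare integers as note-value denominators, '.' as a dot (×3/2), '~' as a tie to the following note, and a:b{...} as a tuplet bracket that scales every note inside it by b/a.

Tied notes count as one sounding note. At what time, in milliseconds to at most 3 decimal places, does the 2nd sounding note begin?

note 2 onset = 1b = 869.565ms

1. 0.0ms @ 0 + 869.565ms (1)
2. 869.565ms @ 1 + 869.565ms (1)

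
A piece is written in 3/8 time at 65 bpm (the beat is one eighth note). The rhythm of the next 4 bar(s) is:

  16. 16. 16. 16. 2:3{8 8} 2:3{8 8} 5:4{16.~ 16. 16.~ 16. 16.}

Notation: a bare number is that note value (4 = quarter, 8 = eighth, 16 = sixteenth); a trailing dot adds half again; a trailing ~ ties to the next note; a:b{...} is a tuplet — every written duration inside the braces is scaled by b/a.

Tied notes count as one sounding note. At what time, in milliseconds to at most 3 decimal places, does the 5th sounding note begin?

1. 0.0ms @ 0 + 692.308ms (3/4)
2. 692.308ms @ 3/4 + 692.308ms (3/4)
3. 1384.615ms @ 3/2 + 692.308ms (3/4)
4. 2076.923ms @ 9/4 + 692.308ms (3/4)
5. 2769.231ms @ 3 + 1384.615ms (3/2)
6. 4153.846ms @ 9/2 + 1384.615ms (3/2)
7. 5538.462ms @ 6 + 1384.615ms (3/2)
8. 6923.077ms @ 15/2 + 1384.615ms (3/2)
9. 8307.692ms @ 9 + 1107.692ms (6/5)
10. 9415.385ms @ 51/5 + 1107.692ms (6/5)
11. 10523.077ms @ 57/5 + 553.846ms (3/5)

note 5 onset = 3b = 2769.231ms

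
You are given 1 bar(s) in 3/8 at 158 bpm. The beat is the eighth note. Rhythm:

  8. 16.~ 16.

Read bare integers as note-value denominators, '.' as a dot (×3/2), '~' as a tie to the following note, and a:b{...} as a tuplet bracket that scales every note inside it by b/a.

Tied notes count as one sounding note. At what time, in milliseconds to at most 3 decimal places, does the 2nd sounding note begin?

note 2 onset = 3/2b = 569.62ms

1. 0.0ms @ 0 + 569.62ms (3/2)
2. 569.62ms @ 3/2 + 569.62ms (3/2)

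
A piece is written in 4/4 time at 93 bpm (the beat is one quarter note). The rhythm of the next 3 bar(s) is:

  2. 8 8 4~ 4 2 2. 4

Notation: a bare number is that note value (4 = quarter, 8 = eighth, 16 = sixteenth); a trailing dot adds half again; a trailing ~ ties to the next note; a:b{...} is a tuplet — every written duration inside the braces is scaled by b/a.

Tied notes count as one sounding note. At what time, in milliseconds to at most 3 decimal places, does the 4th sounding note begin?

1. 0.0ms @ 0 + 1935.484ms (3)
2. 1935.484ms @ 3 + 322.581ms (1/2)
3. 2258.065ms @ 7/2 + 322.581ms (1/2)
4. 2580.645ms @ 4 + 1290.323ms (2)
5. 3870.968ms @ 6 + 1290.323ms (2)
6. 5161.29ms @ 8 + 1935.484ms (3)
7. 7096.774ms @ 11 + 645.161ms (1)

note 4 onset = 4b = 2580.645ms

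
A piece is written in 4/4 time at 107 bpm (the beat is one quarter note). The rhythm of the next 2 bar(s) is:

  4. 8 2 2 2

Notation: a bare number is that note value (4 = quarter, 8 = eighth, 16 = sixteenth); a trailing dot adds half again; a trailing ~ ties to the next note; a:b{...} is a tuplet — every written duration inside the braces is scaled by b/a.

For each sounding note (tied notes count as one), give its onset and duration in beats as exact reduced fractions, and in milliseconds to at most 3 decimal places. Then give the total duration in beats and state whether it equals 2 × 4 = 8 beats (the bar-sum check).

1) 0.0ms=0b +841.121ms=3/2b
2) 841.121ms=3/2b +280.374ms=1/2b
3) 1121.495ms=2b +1121.495ms=2b
4) 2242.991ms=4b +1121.495ms=2b
5) 3364.486ms=6b +1121.495ms=2b
Σ=8b of 8 (107bpm 4/4) — PASS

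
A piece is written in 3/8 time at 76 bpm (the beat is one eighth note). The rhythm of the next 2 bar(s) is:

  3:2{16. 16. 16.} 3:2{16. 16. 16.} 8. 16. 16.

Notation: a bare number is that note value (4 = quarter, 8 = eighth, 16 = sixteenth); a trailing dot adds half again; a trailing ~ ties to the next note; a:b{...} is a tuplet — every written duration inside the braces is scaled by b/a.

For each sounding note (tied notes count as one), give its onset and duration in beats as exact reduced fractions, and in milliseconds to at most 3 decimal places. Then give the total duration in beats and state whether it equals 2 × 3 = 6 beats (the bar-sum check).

1) 0.0ms=0b +394.737ms=1/2b
2) 394.737ms=1/2b +394.737ms=1/2b
3) 789.474ms=1b +394.737ms=1/2b
4) 1184.211ms=3/2b +394.737ms=1/2b
5) 1578.947ms=2b +394.737ms=1/2b
6) 1973.684ms=5/2b +394.737ms=1/2b
7) 2368.421ms=3b +1184.211ms=3/2b
8) 3552.632ms=9/2b +592.105ms=3/4b
9) 4144.737ms=21/4b +592.105ms=3/4b
Σ=6b of 6 (76bpm 3/8) — PASS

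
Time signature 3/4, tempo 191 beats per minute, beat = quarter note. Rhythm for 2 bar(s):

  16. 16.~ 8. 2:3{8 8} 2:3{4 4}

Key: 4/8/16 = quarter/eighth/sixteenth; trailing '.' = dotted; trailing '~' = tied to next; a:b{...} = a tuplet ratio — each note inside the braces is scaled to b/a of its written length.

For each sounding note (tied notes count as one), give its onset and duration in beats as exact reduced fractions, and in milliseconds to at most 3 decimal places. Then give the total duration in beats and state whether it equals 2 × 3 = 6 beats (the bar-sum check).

1) 0.0ms=0b +117.801ms=3/8b
2) 117.801ms=3/8b +353.403ms=9/8b
3) 471.204ms=3/2b +235.602ms=3/4b
4) 706.806ms=9/4b +235.602ms=3/4b
5) 942.408ms=3b +471.204ms=3/2b
6) 1413.613ms=9/2b +471.204ms=3/2b
Σ=6b of 6 (191bpm 3/4) — PASS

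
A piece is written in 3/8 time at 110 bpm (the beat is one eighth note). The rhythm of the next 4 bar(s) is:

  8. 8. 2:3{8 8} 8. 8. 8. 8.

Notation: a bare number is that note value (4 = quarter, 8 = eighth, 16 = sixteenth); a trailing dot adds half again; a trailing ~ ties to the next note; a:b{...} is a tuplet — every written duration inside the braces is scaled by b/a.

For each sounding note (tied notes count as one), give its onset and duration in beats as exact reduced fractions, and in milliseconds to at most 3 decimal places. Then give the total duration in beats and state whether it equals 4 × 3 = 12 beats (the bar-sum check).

1) 0.0ms=0b +818.182ms=3/2b
2) 818.182ms=3/2b +818.182ms=3/2b
3) 1636.364ms=3b +818.182ms=3/2b
4) 2454.545ms=9/2b +818.182ms=3/2b
5) 3272.727ms=6b +818.182ms=3/2b
6) 4090.909ms=15/2b +818.182ms=3/2b
7) 4909.091ms=9b +818.182ms=3/2b
8) 5727.273ms=21/2b +818.182ms=3/2b
Σ=12b of 12 (110bpm 3/8) — PASS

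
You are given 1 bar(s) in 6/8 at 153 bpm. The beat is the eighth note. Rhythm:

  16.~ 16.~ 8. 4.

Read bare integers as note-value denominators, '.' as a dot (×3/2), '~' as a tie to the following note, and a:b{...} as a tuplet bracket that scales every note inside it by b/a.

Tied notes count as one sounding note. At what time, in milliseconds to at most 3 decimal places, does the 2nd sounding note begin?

note 2 onset = 3b = 1176.471ms

1. 0.0ms @ 0 + 1176.471ms (3)
2. 1176.471ms @ 3 + 1176.471ms (3)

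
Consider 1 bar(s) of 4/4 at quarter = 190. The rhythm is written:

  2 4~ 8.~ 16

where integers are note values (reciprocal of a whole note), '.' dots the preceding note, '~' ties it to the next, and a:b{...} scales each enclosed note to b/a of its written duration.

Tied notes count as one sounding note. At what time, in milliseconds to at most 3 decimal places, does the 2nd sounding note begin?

note 2 onset = 2b = 631.579ms

1. 0.0ms @ 0 + 631.579ms (2)
2. 631.579ms @ 2 + 631.579ms (2)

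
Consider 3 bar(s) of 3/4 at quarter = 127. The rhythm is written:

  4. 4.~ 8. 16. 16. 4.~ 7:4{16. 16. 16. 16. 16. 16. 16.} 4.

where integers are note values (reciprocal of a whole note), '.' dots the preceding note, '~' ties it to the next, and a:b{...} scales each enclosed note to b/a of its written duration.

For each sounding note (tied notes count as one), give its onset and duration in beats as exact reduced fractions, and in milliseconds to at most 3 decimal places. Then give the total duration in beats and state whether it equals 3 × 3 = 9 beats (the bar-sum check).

1) 0.0ms=0b +708.661ms=3/2b
2) 708.661ms=3/2b +1062.992ms=9/4b
3) 1771.654ms=15/4b +177.165ms=3/8b
4) 1948.819ms=33/8b +177.165ms=3/8b
5) 2125.984ms=9/2b +809.899ms=12/7b
6) 2935.883ms=87/14b +101.237ms=3/14b
7) 3037.12ms=45/7b +101.237ms=3/14b
8) 3138.358ms=93/14b +101.237ms=3/14b
9) 3239.595ms=48/7b +101.237ms=3/14b
10) 3340.832ms=99/14b +101.237ms=3/14b
11) 3442.07ms=51/7b +101.237ms=3/14b
12) 3543.307ms=15/2b +708.661ms=3/2b
Σ=9b of 9 (127bpm 3/4) — PASS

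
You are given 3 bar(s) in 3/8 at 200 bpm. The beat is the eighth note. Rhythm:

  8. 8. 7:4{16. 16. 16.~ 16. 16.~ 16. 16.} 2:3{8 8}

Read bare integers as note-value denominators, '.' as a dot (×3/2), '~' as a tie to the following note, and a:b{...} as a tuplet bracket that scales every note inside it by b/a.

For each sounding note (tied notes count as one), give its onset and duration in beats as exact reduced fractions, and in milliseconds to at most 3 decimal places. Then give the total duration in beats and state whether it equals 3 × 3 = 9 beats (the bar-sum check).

1) 0.0ms=0b +450.0ms=3/2b
2) 450.0ms=3/2b +450.0ms=3/2b
3) 900.0ms=3b +128.571ms=3/7b
4) 1028.571ms=24/7b +128.571ms=3/7b
5) 1157.143ms=27/7b +257.143ms=6/7b
6) 1414.286ms=33/7b +257.143ms=6/7b
7) 1671.429ms=39/7b +128.571ms=3/7b
8) 1800.0ms=6b +450.0ms=3/2b
9) 2250.0ms=15/2b +450.0ms=3/2b
Σ=9b of 9 (200bpm 3/8) — PASS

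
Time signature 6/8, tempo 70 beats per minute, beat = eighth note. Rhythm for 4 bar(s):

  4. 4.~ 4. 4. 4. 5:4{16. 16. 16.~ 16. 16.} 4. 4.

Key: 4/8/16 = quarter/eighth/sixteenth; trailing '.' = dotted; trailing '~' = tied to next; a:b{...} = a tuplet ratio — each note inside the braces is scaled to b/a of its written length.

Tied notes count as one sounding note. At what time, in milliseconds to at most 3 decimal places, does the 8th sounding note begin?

1. 0.0ms @ 0 + 2571.429ms (3)
2. 2571.429ms @ 3 + 5142.857ms (6)
3. 7714.286ms @ 9 + 2571.429ms (3)
4. 10285.714ms @ 12 + 2571.429ms (3)
5. 12857.143ms @ 15 + 514.286ms (3/5)
6. 13371.429ms @ 78/5 + 514.286ms (3/5)
7. 13885.714ms @ 81/5 + 1028.571ms (6/5)
8. 14914.286ms @ 87/5 + 514.286ms (3/5)
9. 15428.571ms @ 18 + 2571.429ms (3)
10. 18000.0ms @ 21 + 2571.429ms (3)

note 8 onset = 87/5b = 14914.286ms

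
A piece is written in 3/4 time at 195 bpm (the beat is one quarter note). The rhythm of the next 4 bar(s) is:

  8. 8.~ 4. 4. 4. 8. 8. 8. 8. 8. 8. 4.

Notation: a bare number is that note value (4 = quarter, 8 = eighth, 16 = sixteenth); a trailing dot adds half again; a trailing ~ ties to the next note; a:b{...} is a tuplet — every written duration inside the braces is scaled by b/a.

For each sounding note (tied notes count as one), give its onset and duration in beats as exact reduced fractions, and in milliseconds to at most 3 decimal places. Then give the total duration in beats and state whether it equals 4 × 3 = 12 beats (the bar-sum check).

1) 0.0ms=0b +230.769ms=3/4b
2) 230.769ms=3/4b +692.308ms=9/4b
3) 923.077ms=3b +461.538ms=3/2b
4) 1384.615ms=9/2b +461.538ms=3/2b
5) 1846.154ms=6b +230.769ms=3/4b
6) 2076.923ms=27/4b +230.769ms=3/4b
7) 2307.692ms=15/2b +230.769ms=3/4b
8) 2538.462ms=33/4b +230.769ms=3/4b
9) 2769.231ms=9b +230.769ms=3/4b
10) 3000.0ms=39/4b +230.769ms=3/4b
11) 3230.769ms=21/2b +461.538ms=3/2b
Σ=12b of 12 (195bpm 3/4) — PASS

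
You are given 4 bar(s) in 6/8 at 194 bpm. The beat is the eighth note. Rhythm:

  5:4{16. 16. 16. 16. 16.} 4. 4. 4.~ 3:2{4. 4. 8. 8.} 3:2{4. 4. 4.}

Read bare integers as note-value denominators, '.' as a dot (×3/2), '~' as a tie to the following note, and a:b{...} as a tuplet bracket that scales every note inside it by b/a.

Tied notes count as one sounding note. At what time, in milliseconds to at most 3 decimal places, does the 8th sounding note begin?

1. 0.0ms @ 0 + 185.567ms (3/5)
2. 185.567ms @ 3/5 + 185.567ms (3/5)
3. 371.134ms @ 6/5 + 185.567ms (3/5)
4. 556.701ms @ 9/5 + 185.567ms (3/5)
5. 742.268ms @ 12/5 + 185.567ms (3/5)
6. 927.835ms @ 3 + 927.835ms (3)
7. 1855.67ms @ 6 + 927.835ms (3)
8. 2783.505ms @ 9 + 1546.392ms (5)
9. 4329.897ms @ 14 + 618.557ms (2)
10. 4948.454ms @ 16 + 309.278ms (1)
11. 5257.732ms @ 17 + 309.278ms (1)
12. 5567.01ms @ 18 + 618.557ms (2)
13. 6185.567ms @ 20 + 618.557ms (2)
14. 6804.124ms @ 22 + 618.557ms (2)

note 8 onset = 9b = 2783.505ms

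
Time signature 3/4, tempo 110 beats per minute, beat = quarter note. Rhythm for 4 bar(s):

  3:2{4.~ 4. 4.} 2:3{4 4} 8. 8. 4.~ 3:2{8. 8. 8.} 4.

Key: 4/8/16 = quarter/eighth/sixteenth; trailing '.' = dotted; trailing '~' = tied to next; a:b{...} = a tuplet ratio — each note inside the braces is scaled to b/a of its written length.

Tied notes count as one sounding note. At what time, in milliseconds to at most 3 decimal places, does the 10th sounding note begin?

1. 0.0ms @ 0 + 1090.909ms (2)
2. 1090.909ms @ 2 + 545.455ms (1)
3. 1636.364ms @ 3 + 818.182ms (3/2)
4. 2454.545ms @ 9/2 + 818.182ms (3/2)
5. 3272.727ms @ 6 + 409.091ms (3/4)
6. 3681.818ms @ 27/4 + 409.091ms (3/4)
7. 4090.909ms @ 15/2 + 1090.909ms (2)
8. 5181.818ms @ 19/2 + 272.727ms (1/2)
9. 5454.545ms @ 10 + 272.727ms (1/2)
10. 5727.273ms @ 21/2 + 818.182ms (3/2)

note 10 onset = 21/2b = 5727.273ms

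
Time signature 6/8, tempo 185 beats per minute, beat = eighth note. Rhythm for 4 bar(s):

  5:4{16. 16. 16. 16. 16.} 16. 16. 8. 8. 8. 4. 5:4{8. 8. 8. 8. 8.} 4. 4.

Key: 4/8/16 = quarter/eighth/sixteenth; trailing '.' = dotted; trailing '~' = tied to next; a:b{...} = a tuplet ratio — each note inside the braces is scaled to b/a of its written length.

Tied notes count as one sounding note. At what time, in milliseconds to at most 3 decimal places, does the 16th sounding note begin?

note 16 onset = 84/5b = 5448.649ms

1. 0.0ms @ 0 + 194.595ms (3/5)
2. 194.595ms @ 3/5 + 194.595ms (3/5)
3. 389.189ms @ 6/5 + 194.595ms (3/5)
4. 583.784ms @ 9/5 + 194.595ms (3/5)
5. 778.378ms @ 12/5 + 194.595ms (3/5)
6. 972.973ms @ 3 + 243.243ms (3/4)
7. 1216.216ms @ 15/4 + 243.243ms (3/4)
8. 1459.459ms @ 9/2 + 486.486ms (3/2)
9. 1945.946ms @ 6 + 486.486ms (3/2)
10. 2432.432ms @ 15/2 + 486.486ms (3/2)
11. 2918.919ms @ 9 + 972.973ms (3)
12. 3891.892ms @ 12 + 389.189ms (6/5)
13. 4281.081ms @ 66/5 + 389.189ms (6/5)
14. 4670.27ms @ 72/5 + 389.189ms (6/5)
15. 5059.459ms @ 78/5 + 389.189ms (6/5)
16. 5448.649ms @ 84/5 + 389.189ms (6/5)
17. 5837.838ms @ 18 + 972.973ms (3)
18. 6810.811ms @ 21 + 972.973ms (3)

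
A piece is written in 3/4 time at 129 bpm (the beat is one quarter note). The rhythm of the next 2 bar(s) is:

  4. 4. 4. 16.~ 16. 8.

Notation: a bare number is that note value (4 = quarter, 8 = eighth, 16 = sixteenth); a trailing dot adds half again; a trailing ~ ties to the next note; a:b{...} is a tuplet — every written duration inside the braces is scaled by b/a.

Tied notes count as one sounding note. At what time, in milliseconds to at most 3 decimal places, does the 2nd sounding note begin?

1. 0.0ms @ 0 + 697.674ms (3/2)
2. 697.674ms @ 3/2 + 697.674ms (3/2)
3. 1395.349ms @ 3 + 697.674ms (3/2)
4. 2093.023ms @ 9/2 + 348.837ms (3/4)
5. 2441.86ms @ 21/4 + 348.837ms (3/4)

note 2 onset = 3/2b = 697.674ms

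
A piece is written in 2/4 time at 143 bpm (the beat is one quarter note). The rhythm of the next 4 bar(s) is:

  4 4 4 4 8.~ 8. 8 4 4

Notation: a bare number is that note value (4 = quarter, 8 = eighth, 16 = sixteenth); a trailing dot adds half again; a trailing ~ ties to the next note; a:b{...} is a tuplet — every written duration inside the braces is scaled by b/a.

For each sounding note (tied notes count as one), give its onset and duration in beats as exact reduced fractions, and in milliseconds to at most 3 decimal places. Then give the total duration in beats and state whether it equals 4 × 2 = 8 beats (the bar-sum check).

1) 0.0ms=0b +419.58ms=1b
2) 419.58ms=1b +419.58ms=1b
3) 839.161ms=2b +419.58ms=1b
4) 1258.741ms=3b +419.58ms=1b
5) 1678.322ms=4b +629.371ms=3/2b
6) 2307.692ms=11/2b +209.79ms=1/2b
7) 2517.483ms=6b +419.58ms=1b
8) 2937.063ms=7b +419.58ms=1b
Σ=8b of 8 (143bpm 2/4) — PASS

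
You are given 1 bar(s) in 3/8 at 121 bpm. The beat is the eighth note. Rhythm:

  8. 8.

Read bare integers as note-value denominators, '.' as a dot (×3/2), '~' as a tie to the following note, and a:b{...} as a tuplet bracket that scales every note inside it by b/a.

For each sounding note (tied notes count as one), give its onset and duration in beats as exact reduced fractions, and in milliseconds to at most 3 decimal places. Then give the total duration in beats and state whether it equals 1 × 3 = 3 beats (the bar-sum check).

1) 0.0ms=0b +743.802ms=3/2b
2) 743.802ms=3/2b +743.802ms=3/2b
Σ=3b of 3 (121bpm 3/8) — PASS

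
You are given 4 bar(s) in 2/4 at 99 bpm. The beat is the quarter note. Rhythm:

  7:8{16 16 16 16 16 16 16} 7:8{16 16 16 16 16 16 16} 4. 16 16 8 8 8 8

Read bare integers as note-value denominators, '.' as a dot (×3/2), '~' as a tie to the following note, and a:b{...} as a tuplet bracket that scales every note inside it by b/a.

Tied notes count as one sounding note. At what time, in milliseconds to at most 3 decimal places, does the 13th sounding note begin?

1. 0.0ms @ 0 + 173.16ms (2/7)
2. 173.16ms @ 2/7 + 173.16ms (2/7)
3. 346.32ms @ 4/7 + 173.16ms (2/7)
4. 519.481ms @ 6/7 + 173.16ms (2/7)
5. 692.641ms @ 8/7 + 173.16ms (2/7)
6. 865.801ms @ 10/7 + 173.16ms (2/7)
7. 1038.961ms @ 12/7 + 173.16ms (2/7)
8. 1212.121ms @ 2 + 173.16ms (2/7)
9. 1385.281ms @ 16/7 + 173.16ms (2/7)
10. 1558.442ms @ 18/7 + 173.16ms (2/7)
11. 1731.602ms @ 20/7 + 173.16ms (2/7)
12. 1904.762ms @ 22/7 + 173.16ms (2/7)
13. 2077.922ms @ 24/7 + 173.16ms (2/7)
14. 2251.082ms @ 26/7 + 173.16ms (2/7)
15. 2424.242ms @ 4 + 909.091ms (3/2)
16. 3333.333ms @ 11/2 + 151.515ms (1/4)
17. 3484.848ms @ 23/4 + 151.515ms (1/4)
18. 3636.364ms @ 6 + 303.03ms (1/2)
19. 3939.394ms @ 13/2 + 303.03ms (1/2)
20. 4242.424ms @ 7 + 303.03ms (1/2)
21. 4545.455ms @ 15/2 + 303.03ms (1/2)

note 13 onset = 24/7b = 2077.922ms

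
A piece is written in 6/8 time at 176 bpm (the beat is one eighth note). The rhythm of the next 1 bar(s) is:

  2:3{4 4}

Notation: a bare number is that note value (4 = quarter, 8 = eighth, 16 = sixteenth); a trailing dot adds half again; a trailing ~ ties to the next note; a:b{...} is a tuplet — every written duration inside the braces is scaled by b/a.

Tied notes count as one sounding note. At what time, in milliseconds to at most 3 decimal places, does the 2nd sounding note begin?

1. 0.0ms @ 0 + 1022.727ms (3)
2. 1022.727ms @ 3 + 1022.727ms (3)

note 2 onset = 3b = 1022.727ms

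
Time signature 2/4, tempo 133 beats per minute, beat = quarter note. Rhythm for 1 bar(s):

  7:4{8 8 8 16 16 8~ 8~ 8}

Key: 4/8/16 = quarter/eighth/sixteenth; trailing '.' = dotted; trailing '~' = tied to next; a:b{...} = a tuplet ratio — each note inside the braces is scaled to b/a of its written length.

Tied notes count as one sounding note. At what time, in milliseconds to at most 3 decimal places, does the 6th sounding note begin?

1. 0.0ms @ 0 + 128.894ms (2/7)
2. 128.894ms @ 2/7 + 128.894ms (2/7)
3. 257.787ms @ 4/7 + 128.894ms (2/7)
4. 386.681ms @ 6/7 + 64.447ms (1/7)
5. 451.128ms @ 1 + 64.447ms (1/7)
6. 515.575ms @ 8/7 + 386.681ms (6/7)

note 6 onset = 8/7b = 515.575ms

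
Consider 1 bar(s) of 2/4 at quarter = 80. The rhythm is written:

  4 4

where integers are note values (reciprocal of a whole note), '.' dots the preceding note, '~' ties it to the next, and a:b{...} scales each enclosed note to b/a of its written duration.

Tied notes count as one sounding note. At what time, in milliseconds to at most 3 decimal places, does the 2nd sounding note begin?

note 2 onset = 1b = 750.0ms

1. 0.0ms @ 0 + 750.0ms (1)
2. 750.0ms @ 1 + 750.0ms (1)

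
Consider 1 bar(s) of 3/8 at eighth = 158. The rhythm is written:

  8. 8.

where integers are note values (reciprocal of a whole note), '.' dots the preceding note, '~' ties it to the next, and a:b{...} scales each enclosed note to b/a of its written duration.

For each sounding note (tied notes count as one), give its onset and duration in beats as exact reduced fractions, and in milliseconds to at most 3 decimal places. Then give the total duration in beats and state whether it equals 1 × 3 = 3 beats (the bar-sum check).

1) 0.0ms=0b +569.62ms=3/2b
2) 569.62ms=3/2b +569.62ms=3/2b
Σ=3b of 3 (158bpm 3/8) — PASS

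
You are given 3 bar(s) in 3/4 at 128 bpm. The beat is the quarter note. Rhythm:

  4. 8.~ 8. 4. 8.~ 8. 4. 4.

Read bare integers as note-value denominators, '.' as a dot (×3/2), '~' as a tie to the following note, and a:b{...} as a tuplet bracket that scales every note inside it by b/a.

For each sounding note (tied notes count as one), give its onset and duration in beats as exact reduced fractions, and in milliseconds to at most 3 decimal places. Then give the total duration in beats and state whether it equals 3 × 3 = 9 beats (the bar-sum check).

1) 0.0ms=0b +703.125ms=3/2b
2) 703.125ms=3/2b +703.125ms=3/2b
3) 1406.25ms=3b +703.125ms=3/2b
4) 2109.375ms=9/2b +703.125ms=3/2b
5) 2812.5ms=6b +703.125ms=3/2b
6) 3515.625ms=15/2b +703.125ms=3/2b
Σ=9b of 9 (128bpm 3/4) — PASS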